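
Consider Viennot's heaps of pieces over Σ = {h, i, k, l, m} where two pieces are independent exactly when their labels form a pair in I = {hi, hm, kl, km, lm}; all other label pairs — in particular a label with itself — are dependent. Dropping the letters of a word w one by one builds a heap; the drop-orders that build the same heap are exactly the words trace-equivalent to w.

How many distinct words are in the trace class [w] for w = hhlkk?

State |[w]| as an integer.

3

drop 0:h onto floor
drop 1:h onto {0:h}
drop 2:l onto {1:h}
drop 3:k onto {1:h}
drop 4:k onto {3:k}
ground layer = {0:h}
drop-orders for the pieces not yet dropped (sum over which currently-grounded one goes next):
  1 to go: {2} 1  {4} 1
  2 to go: {2,4} 2  {3,4} 1
  3 to go: {2,3,4} 3
  if 0:h drops first: 3 orders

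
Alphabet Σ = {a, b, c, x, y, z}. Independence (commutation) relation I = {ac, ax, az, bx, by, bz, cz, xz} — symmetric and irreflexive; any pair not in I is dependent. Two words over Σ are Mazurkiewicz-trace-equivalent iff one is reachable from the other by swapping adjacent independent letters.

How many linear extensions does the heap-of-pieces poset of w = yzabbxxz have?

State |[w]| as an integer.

drop 0:y onto floor
drop 1:z onto {0:y}
drop 2:a onto {0:y}
drop 3:b onto {2:a}
drop 4:b onto {3:b}
drop 5:x onto {0:y}
drop 6:x onto {5:x}
drop 7:z onto {1:z}
ground layer = {0:y}
drop-orders for the pieces not yet dropped (sum over which currently-grounded one goes next):
  1 to go: {4} 1  {6} 1  {7} 1
  2 to go: {1,7} 1  {3,4} 1  {4,6} 2  {4,7} 2  {5,6} 1  {6,7} 2
  3 to go: {1,4,7} 3  {1,6,7} 3  {2,3,4} 1  {3,4,6} 3  {3,4,7} 3  {4,5,6} 3  {4,6,7} 6  {5,6,7} 3
  4 to go: {1,3,4,7} 6  {1,4,6,7} 12  {1,5,6,7} 6  {2,3,4,6} 4  {2,3,4,7} 4  {3,4,5,6} 6  {3,4,6,7} 12  {4,5,6,7} 12
  5 to go: {1,2,3,4,7} 10  {1,3,4,6,7} 30  {1,4,5,6,7} 30  {2,3,4,5,6} 10  {2,3,4,6,7} 20  {3,4,5,6,7} 30
  6 to go: {1,2,3,4,6,7} 60  {1,3,4,5,6,7} 90  {2,3,4,5,6,7} 60
  if 0:y drops first: 210 orders

210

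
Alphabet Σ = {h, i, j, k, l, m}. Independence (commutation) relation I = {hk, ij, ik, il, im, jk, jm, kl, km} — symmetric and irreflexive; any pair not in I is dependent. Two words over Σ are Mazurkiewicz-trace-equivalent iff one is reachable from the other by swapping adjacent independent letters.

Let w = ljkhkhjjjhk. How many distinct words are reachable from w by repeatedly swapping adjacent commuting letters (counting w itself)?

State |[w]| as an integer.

piece 0:l — minimal
piece 1:j rests on {0:l}
piece 2:k — minimal
piece 3:h rests on {1:j}
piece 4:k rests on {2:k}
piece 5:h rests on {3:h}
piece 6:j rests on {5:h}
piece 7:j rests on {6:j}
piece 8:j rests on {7:j}
piece 9:h rests on {8:j}
piece 10:k rests on {4:k}
minimal pieces: {0:l, 2:k}
ways to finish when only these pieces remain (= sum over removing one remaining piece with nothing left below it):
  1 left: {9}→1  {10}→1
  2 left: {4,10}→1  {8,9}→1  {9,10}→2
  3 left: {2,4,10}→1  {4,9,10}→3  {7,8,9}→1  {8,9,10}→3
  4 left: {2,4,9,10}→4  {4,8,9,10}→6  {6,7,8,9}→1  {7,8,9,10}→4
  5 left: {2,4,8,9,10}→10  {4,7,8,9,10}→10  {5,6,7,8,9}→1  {6,7,8,9,10}→5
  6 left: {2,4,7,8,9,10}→20  {3,5,6,7,8,9}→1  {4,6,7,8,9,10}→15  {5,6,7,8,9,10}→6
  7 left: {1,3,5,6,7,8,9}→1  {2,4,6,7,8,9,10}→35  {3,5,6,7,8,9,10}→7  {4,5,6,7,8,9,10}→21
  8 left: {0,1,3,5,6,7,8,9}→1  {1,3,5,6,7,8,9,10}→8  {2,4,5,6,7,8,9,10}→56  {3,4,5,6,7,8,9,10}→28
  9 left: {0,1,3,5,6,7,8,9,10}→9  {1,3,4,5,6,7,8,9,10}→36  {2,3,4,5,6,7,8,9,10}→84
  placing 0:l first → 120 extensions
  placing 2:k first → 45 extensions
total linear extensions = 165

165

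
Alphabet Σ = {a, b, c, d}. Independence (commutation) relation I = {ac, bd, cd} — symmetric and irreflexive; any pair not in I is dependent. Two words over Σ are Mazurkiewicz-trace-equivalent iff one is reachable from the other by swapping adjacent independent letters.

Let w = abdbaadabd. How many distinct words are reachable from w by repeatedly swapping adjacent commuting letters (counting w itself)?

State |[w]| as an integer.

0(a) covers ∅
1(b) covers 0:a
2(d) covers 0:a
3(b) covers 1:b
4(a) covers 2:d, 3:b
5(a) covers 4:a
6(d) covers 5:a
7(a) covers 6:d
8(b) covers 7:a
9(d) covers 7:a
floor of heap: 0:a
completions by unplaced set U, small U first (add the entries for U minus each lowest piece of U):
  |U|=1: {8}:1  {9}:1
  |U|=2: {8,9}:2
  |U|=3: {7,8,9}:2
  |U|=4: {6,7,8,9}:2
  |U|=5: {5,6,7,8,9}:2
  |U|=6: {4,5,6,7,8,9}:2
  |U|=7: {2,4,5,6,7,8,9}:2  {3,4,5,6,7,8,9}:2
  |U|=8: {1,3,4,5,6,7,8,9}:2  {2,3,4,5,6,7,8,9}:4
  start at 0(a): 6

6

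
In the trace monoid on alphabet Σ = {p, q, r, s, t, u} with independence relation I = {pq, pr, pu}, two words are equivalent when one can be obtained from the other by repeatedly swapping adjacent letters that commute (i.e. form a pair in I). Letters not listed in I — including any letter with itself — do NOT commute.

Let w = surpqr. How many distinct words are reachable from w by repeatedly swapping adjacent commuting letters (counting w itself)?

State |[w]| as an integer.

piece 0:s — minimal
piece 1:u rests on {0:s}
piece 2:r rests on {1:u}
piece 3:p rests on {0:s}
piece 4:q rests on {2:r}
piece 5:r rests on {4:q}
minimal pieces: {0:s}
ways to finish when only these pieces remain (= sum over removing one remaining piece with nothing left below it):
  1 left: {3}→1  {5}→1
  2 left: {3,5}→2  {4,5}→1
  3 left: {2,4,5}→1  {3,4,5}→3
  4 left: {1,2,4,5}→1  {2,3,4,5}→4
  placing 0:s first → 5 extensions

5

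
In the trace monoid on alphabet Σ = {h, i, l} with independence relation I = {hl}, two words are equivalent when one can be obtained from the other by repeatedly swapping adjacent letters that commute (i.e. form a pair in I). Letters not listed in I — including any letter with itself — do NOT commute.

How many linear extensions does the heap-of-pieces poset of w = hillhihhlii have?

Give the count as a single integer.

#0=h has no predecessor
#1=i depends on [0:h]
#2=l depends on [1:i]
#3=l depends on [2:l]
#4=h depends on [1:i]
#5=i depends on [3:l, 4:h]
#6=h depends on [5:i]
#7=h depends on [6:h]
#8=l depends on [5:i]
#9=i depends on [7:h, 8:l]
#10=i depends on [9:i]
sources: [0:h]
N(rest) = Σ N(rest − s) over sources s of rest; N(one piece) = 1:
  size 1 → [10]=1
  size 2 → [9,10]=1
  size 3 → [7,9,10]=1  [8,9,10]=1
  size 4 → [6,7,9,10]=1  [7,8,9,10]=2
  size 5 → [6,7,8,9,10]=3
  size 6 → [5,6,7,8,9,10]=3
  size 7 → [3,5,6,7,8,9,10]=3  [4,5,6,7,8,9,10]=3
  size 8 → [2,3,5,6,7,8,9,10]=3  [3,4,5,6,7,8,9,10]=6
  size 9 → [2,3,4,5,6,7,8,9,10]=9
  first=0(h) contributes 9

9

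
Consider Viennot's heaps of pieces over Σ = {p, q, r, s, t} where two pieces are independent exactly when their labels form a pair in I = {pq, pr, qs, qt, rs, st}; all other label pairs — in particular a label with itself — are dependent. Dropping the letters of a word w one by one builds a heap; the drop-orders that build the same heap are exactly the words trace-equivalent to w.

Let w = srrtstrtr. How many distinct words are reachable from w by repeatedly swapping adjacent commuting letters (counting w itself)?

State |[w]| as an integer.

0(s) covers ∅
1(r) covers ∅
2(r) covers 1:r
3(t) covers 2:r
4(s) covers 0:s
5(t) covers 3:t
6(r) covers 5:t
7(t) covers 6:r
8(r) covers 7:t
floor of heap: 0:s, 1:r
completions by unplaced set U, small U first (add the entries for U minus each lowest piece of U):
  |U|=1: {4}:1  {8}:1
  |U|=2: {0,4}:1  {4,8}:2  {7,8}:1
  |U|=3: {0,4,8}:3  {4,7,8}:3  {6,7,8}:1
  |U|=4: {0,4,7,8}:6  {4,6,7,8}:4  {5,6,7,8}:1
  |U|=5: {0,4,6,7,8}:10  {3,5,6,7,8}:1  {4,5,6,7,8}:5
  |U|=6: {0,4,5,6,7,8}:15  {2,3,5,6,7,8}:1  {3,4,5,6,7,8}:6
  |U|=7: {0,3,4,5,6,7,8}:21  {1,2,3,5,6,7,8}:1  {2,3,4,5,6,7,8}:7
  start at 0(s): 8
  start at 1(r): 28
sum over floor = 36

36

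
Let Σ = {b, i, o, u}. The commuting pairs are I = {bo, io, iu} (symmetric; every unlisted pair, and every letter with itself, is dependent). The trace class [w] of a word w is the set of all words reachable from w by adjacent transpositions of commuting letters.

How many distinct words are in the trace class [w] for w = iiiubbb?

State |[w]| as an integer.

4

piece 0:i — minimal
piece 1:i rests on {0:i}
piece 2:i rests on {1:i}
piece 3:u — minimal
piece 4:b rests on {2:i, 3:u}
piece 5:b rests on {4:b}
piece 6:b rests on {5:b}
minimal pieces: {0:i, 3:u}
ways to finish when only these pieces remain (= sum over removing one remaining piece with nothing left below it):
  1 left: {6}→1
  2 left: {5,6}→1
  3 left: {4,5,6}→1
  4 left: {2,4,5,6}→1  {3,4,5,6}→1
  5 left: {1,2,4,5,6}→1  {2,3,4,5,6}→2
  placing 0:i first → 3 extensions
  placing 3:u first → 1 extensions
total linear extensions = 4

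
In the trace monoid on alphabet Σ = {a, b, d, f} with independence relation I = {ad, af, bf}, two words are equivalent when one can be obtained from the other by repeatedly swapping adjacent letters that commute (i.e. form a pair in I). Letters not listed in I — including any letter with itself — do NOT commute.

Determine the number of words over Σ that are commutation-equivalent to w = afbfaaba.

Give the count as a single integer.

28

#0=a has no predecessor
#1=f has no predecessor
#2=b depends on [0:a]
#3=f depends on [1:f]
#4=a depends on [2:b]
#5=a depends on [4:a]
#6=b depends on [5:a]
#7=a depends on [6:b]
sources: [0:a, 1:f]
N(rest) = Σ N(rest − s) over sources s of rest; N(one piece) = 1:
  size 1 → [3]=1  [7]=1
  size 2 → [1,3]=1  [3,7]=2  [6,7]=1
  size 3 → [1,3,7]=3  [3,6,7]=3  [5,6,7]=1
  size 4 → [1,3,6,7]=6  [3,5,6,7]=4  [4,5,6,7]=1
  size 5 → [1,3,5,6,7]=10  [2,4,5,6,7]=1  [3,4,5,6,7]=5
  size 6 → [0,2,4,5,6,7]=1  [1,3,4,5,6,7]=15  [2,3,4,5,6,7]=6
  first=0(a) contributes 21
  first=1(f) contributes 7
|[w]| = 28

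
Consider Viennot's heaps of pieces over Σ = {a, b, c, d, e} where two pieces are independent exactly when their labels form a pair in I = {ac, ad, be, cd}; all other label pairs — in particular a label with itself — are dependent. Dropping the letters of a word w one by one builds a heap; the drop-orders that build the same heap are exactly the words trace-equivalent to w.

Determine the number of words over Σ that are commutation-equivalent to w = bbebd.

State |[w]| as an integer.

4

#0=b has no predecessor
#1=b depends on [0:b]
#2=e has no predecessor
#3=b depends on [1:b]
#4=d depends on [2:e, 3:b]
sources: [0:b, 2:e]
N(rest) = Σ N(rest − s) over sources s of rest; N(one piece) = 1:
  size 1 → [4]=1
  size 2 → [2,4]=1  [3,4]=1
  size 3 → [1,3,4]=1  [2,3,4]=2
  first=0(b) contributes 3
  first=2(e) contributes 1
|[w]| = 4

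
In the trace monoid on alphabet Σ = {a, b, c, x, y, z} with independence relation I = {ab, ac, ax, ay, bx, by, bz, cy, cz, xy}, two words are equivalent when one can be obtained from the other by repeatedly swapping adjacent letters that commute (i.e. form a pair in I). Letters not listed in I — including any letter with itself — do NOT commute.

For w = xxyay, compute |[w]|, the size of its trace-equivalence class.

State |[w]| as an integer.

piece 0:x — minimal
piece 1:x rests on {0:x}
piece 2:y — minimal
piece 3:a — minimal
piece 4:y rests on {2:y}
minimal pieces: {0:x, 2:y, 3:a}
ways to finish when only these pieces remain (= sum over removing one remaining piece with nothing left below it):
  1 left: {1}→1  {3}→1  {4}→1
  2 left: {0,1}→1  {1,3}→2  {1,4}→2  {2,4}→1  {3,4}→2
  3 left: {0,1,3}→3  {0,1,4}→3  {1,2,4}→3  {1,3,4}→6  {2,3,4}→3
  placing 0:x first → 12 extensions
  placing 2:y first → 12 extensions
  placing 3:a first → 6 extensions
total linear extensions = 30

30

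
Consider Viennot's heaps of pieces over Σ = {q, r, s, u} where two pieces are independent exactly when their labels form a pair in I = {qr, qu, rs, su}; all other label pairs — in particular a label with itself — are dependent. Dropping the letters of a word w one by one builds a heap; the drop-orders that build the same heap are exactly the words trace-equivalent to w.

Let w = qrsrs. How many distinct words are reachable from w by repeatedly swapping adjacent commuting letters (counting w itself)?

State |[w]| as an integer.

piece 0:q — minimal
piece 1:r — minimal
piece 2:s rests on {0:q}
piece 3:r rests on {1:r}
piece 4:s rests on {2:s}
minimal pieces: {0:q, 1:r}
ways to finish when only these pieces remain (= sum over removing one remaining piece with nothing left below it):
  1 left: {3}→1  {4}→1
  2 left: {1,3}→1  {2,4}→1  {3,4}→2
  3 left: {0,2,4}→1  {1,3,4}→3  {2,3,4}→3
  placing 0:q first → 6 extensions
  placing 1:r first → 4 extensions
total linear extensions = 10

10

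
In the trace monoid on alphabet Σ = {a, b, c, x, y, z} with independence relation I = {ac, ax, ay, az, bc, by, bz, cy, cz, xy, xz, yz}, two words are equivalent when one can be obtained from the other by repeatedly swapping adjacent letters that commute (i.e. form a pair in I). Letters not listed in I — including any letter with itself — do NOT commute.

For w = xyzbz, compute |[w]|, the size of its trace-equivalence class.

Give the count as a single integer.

0(x) covers ∅
1(y) covers ∅
2(z) covers ∅
3(b) covers 0:x
4(z) covers 2:z
floor of heap: 0:x, 1:y, 2:z
completions by unplaced set U, small U first (add the entries for U minus each lowest piece of U):
  |U|=1: {1}:1  {3}:1  {4}:1
  |U|=2: {0,3}:1  {1,3}:2  {1,4}:2  {2,4}:1  {3,4}:2
  |U|=3: {0,1,3}:3  {0,3,4}:3  {1,2,4}:3  {1,3,4}:6  {2,3,4}:3
  start at 0(x): 12
  start at 1(y): 6
  start at 2(z): 12
sum over floor = 30

30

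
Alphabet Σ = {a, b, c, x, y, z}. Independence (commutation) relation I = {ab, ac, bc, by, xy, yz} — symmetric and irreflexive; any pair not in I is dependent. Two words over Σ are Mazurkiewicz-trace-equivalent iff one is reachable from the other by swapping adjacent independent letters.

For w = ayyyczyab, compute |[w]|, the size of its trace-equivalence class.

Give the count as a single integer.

5

#0=a has no predecessor
#1=y depends on [0:a]
#2=y depends on [1:y]
#3=y depends on [2:y]
#4=c depends on [3:y]
#5=z depends on [4:c]
#6=y depends on [4:c]
#7=a depends on [5:z, 6:y]
#8=b depends on [5:z]
sources: [0:a]
N(rest) = Σ N(rest − s) over sources s of rest; N(one piece) = 1:
  size 1 → [7]=1  [8]=1
  size 2 → [6,7]=1  [7,8]=2
  size 3 → [5,7,8]=2  [6,7,8]=3
  size 4 → [5,6,7,8]=5
  size 5 → [4,5,6,7,8]=5
  size 6 → [3,4,5,6,7,8]=5
  size 7 → [2,3,4,5,6,7,8]=5
  first=0(a) contributes 5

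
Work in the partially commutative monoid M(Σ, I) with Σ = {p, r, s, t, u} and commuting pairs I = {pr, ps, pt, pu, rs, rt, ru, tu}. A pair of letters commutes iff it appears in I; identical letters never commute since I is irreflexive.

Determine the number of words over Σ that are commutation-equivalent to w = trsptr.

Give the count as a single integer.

piece 0:t — minimal
piece 1:r — minimal
piece 2:s rests on {0:t}
piece 3:p — minimal
piece 4:t rests on {2:s}
piece 5:r rests on {1:r}
minimal pieces: {0:t, 1:r, 3:p}
ways to finish when only these pieces remain (= sum over removing one remaining piece with nothing left below it):
  1 left: {3}→1  {4}→1  {5}→1
  2 left: {1,5}→1  {2,4}→1  {3,4}→2  {3,5}→2  {4,5}→2
  3 left: {0,2,4}→1  {1,3,5}→3  {1,4,5}→3  {2,3,4}→3  {2,4,5}→3  {3,4,5}→6
  4 left: {0,2,3,4}→4  {0,2,4,5}→4  {1,2,4,5}→6  {1,3,4,5}→12  {2,3,4,5}→12
  placing 0:t first → 30 extensions
  placing 1:r first → 20 extensions
  placing 3:p first → 10 extensions
total linear extensions = 60

60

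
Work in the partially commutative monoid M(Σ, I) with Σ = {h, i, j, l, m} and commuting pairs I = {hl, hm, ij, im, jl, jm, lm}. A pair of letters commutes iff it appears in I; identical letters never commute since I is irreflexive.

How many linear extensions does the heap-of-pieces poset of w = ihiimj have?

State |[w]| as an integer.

18

piece 0:i — minimal
piece 1:h rests on {0:i}
piece 2:i rests on {1:h}
piece 3:i rests on {2:i}
piece 4:m — minimal
piece 5:j rests on {1:h}
minimal pieces: {0:i, 4:m}
ways to finish when only these pieces remain (= sum over removing one remaining piece with nothing left below it):
  1 left: {3}→1  {4}→1  {5}→1
  2 left: {2,3}→1  {3,4}→2  {3,5}→2  {4,5}→2
  3 left: {2,3,4}→3  {2,3,5}→3  {3,4,5}→6
  4 left: {1,2,3,5}→3  {2,3,4,5}→12
  placing 0:i first → 15 extensions
  placing 4:m first → 3 extensions
total linear extensions = 18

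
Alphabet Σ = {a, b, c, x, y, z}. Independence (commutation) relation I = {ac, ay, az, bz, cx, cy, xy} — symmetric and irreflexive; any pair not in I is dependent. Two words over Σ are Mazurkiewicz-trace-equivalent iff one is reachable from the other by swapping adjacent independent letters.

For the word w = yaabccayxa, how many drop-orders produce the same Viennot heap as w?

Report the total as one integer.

0(y) covers ∅
1(a) covers ∅
2(a) covers 1:a
3(b) covers 0:y, 2:a
4(c) covers 3:b
5(c) covers 4:c
6(a) covers 3:b
7(y) covers 3:b
8(x) covers 6:a
9(a) covers 8:x
floor of heap: 0:y, 1:a
completions by unplaced set U, small U first (add the entries for U minus each lowest piece of U):
  |U|=1: {5}:1  {7}:1  {9}:1
  |U|=2: {4,5}:1  {5,7}:2  {5,9}:2  {7,9}:2  {8,9}:1
  |U|=3: {4,5,7}:3  {4,5,9}:3  {5,7,9}:6  {5,8,9}:3  {6,8,9}:1  {7,8,9}:3
  |U|=4: {4,5,7,9}:12  {4,5,8,9}:6  {5,6,8,9}:4  {5,7,8,9}:12  {6,7,8,9}:4
  |U|=5: {4,5,6,8,9}:10  {4,5,7,8,9}:30  {5,6,7,8,9}:20
  |U|=6: {4,5,6,7,8,9}:60
  |U|=7: {3,4,5,6,7,8,9}:60
  |U|=8: {0,3,4,5,6,7,8,9}:60  {2,3,4,5,6,7,8,9}:60
  start at 0(y): 60
  start at 1(a): 120
sum over floor = 180

180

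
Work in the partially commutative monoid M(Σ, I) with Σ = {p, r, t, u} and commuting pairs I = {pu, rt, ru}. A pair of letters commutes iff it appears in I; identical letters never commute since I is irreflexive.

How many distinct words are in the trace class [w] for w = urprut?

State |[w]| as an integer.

16

drop 0:u onto floor
drop 1:r onto floor
drop 2:p onto {1:r}
drop 3:r onto {2:p}
drop 4:u onto {0:u}
drop 5:t onto {2:p, 4:u}
ground layer = {0:u, 1:r}
drop-orders for the pieces not yet dropped (sum over which currently-grounded one goes next):
  1 to go: {3} 1  {5} 1
  2 to go: {3,5} 2  {4,5} 1
  3 to go: {0,4,5} 1  {2,3,5} 2  {3,4,5} 3
  4 to go: {0,3,4,5} 4  {1,2,3,5} 2  {2,3,4,5} 5
  if 0:u drops first: 7 orders
  if 1:r drops first: 9 orders
heap linearizations: 16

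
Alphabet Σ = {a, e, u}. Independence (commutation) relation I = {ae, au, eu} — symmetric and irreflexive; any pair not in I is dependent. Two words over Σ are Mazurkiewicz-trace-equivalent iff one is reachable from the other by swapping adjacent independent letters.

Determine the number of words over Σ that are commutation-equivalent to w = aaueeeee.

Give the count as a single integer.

168

#0=a has no predecessor
#1=a depends on [0:a]
#2=u has no predecessor
#3=e has no predecessor
#4=e depends on [3:e]
#5=e depends on [4:e]
#6=e depends on [5:e]
#7=e depends on [6:e]
sources: [0:a, 2:u, 3:e]
N(rest) = Σ N(rest − s) over sources s of rest; N(one piece) = 1:
  size 1 → [1]=1  [2]=1  [7]=1
  size 2 → [0,1]=1  [1,2]=2  [1,7]=2  [2,7]=2  [6,7]=1
  size 3 → [0,1,2]=3  [0,1,7]=3  [1,2,7]=6  [1,6,7]=3  [2,6,7]=3  [5,6,7]=1
  size 4 → [0,1,2,7]=12  [0,1,6,7]=6  [1,2,6,7]=12  [1,5,6,7]=4  [2,5,6,7]=4  [4,5,6,7]=1
  size 5 → [0,1,2,6,7]=30  [0,1,5,6,7]=10  [1,2,5,6,7]=20  [1,4,5,6,7]=5  [2,4,5,6,7]=5  [3,4,5,6,7]=1
  size 6 → [0,1,2,5,6,7]=60  [0,1,4,5,6,7]=15  [1,2,4,5,6,7]=30  [1,3,4,5,6,7]=6  [2,3,4,5,6,7]=6
  first=0(a) contributes 42
  first=2(u) contributes 21
  first=3(e) contributes 105
|[w]| = 168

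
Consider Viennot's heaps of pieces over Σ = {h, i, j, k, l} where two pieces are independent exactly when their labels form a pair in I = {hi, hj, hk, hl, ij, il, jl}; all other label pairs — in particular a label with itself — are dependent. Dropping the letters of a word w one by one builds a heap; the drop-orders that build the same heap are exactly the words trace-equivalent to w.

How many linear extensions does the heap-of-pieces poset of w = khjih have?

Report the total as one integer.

drop 0:k onto floor
drop 1:h onto floor
drop 2:j onto {0:k}
drop 3:i onto {0:k}
drop 4:h onto {1:h}
ground layer = {0:k, 1:h}
drop-orders for the pieces not yet dropped (sum over which currently-grounded one goes next):
  1 to go: {2} 1  {3} 1  {4} 1
  2 to go: {1,4} 1  {2,3} 2  {2,4} 2  {3,4} 2
  3 to go: {0,2,3} 2  {1,2,4} 3  {1,3,4} 3  {2,3,4} 6
  if 0:k drops first: 12 orders
  if 1:h drops first: 8 orders
heap linearizations: 20

20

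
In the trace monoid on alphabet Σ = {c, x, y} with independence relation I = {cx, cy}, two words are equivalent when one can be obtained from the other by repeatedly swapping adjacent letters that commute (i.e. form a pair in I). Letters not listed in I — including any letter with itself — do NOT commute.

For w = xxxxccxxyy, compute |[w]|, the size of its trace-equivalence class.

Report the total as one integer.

drop 0:x onto floor
drop 1:x onto {0:x}
drop 2:x onto {1:x}
drop 3:x onto {2:x}
drop 4:c onto floor
drop 5:c onto {4:c}
drop 6:x onto {3:x}
drop 7:x onto {6:x}
drop 8:y onto {7:x}
drop 9:y onto {8:y}
ground layer = {0:x, 4:c}
drop-orders for the pieces not yet dropped (sum over which currently-grounded one goes next):
  1 to go: {5} 1  {9} 1
  2 to go: {4,5} 1  {5,9} 2  {8,9} 1
  3 to go: {4,5,9} 3  {5,8,9} 3  {7,8,9} 1
  4 to go: {4,5,8,9} 6  {5,7,8,9} 4  {6,7,8,9} 1
  5 to go: {3,6,7,8,9} 1  {4,5,7,8,9} 10  {5,6,7,8,9} 5
  6 to go: {2,3,6,7,8,9} 1  {3,5,6,7,8,9} 6  {4,5,6,7,8,9} 15
  7 to go: {1,2,3,6,7,8,9} 1  {2,3,5,6,7,8,9} 7  {3,4,5,6,7,8,9} 21
  8 to go: {0,1,2,3,6,7,8,9} 1  {1,2,3,5,6,7,8,9} 8  {2,3,4,5,6,7,8,9} 28
  if 0:x drops first: 36 orders
  if 4:c drops first: 9 orders
heap linearizations: 45

45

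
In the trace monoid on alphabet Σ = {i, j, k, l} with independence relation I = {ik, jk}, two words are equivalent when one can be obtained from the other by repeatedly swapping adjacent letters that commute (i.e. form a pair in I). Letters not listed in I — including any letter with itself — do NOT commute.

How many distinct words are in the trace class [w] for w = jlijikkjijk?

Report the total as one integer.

0(j) covers ∅
1(l) covers 0:j
2(i) covers 1:l
3(j) covers 2:i
4(i) covers 3:j
5(k) covers 1:l
6(k) covers 5:k
7(j) covers 4:i
8(i) covers 7:j
9(j) covers 8:i
10(k) covers 6:k
floor of heap: 0:j
completions by unplaced set U, small U first (add the entries for U minus each lowest piece of U):
  |U|=1: {9}:1  {10}:1
  |U|=2: {6,10}:1  {8,9}:1  {9,10}:2
  |U|=3: {5,6,10}:1  {6,9,10}:3  {7,8,9}:1  {8,9,10}:3
  |U|=4: {4,7,8,9}:1  {5,6,9,10}:4  {6,8,9,10}:6  {7,8,9,10}:4
  |U|=5: {3,4,7,8,9}:1  {4,7,8,9,10}:5  {5,6,8,9,10}:10  {6,7,8,9,10}:10
  |U|=6: {2,3,4,7,8,9}:1  {3,4,7,8,9,10}:6  {4,6,7,8,9,10}:15  {5,6,7,8,9,10}:20
  |U|=7: {2,3,4,7,8,9,10}:7  {3,4,6,7,8,9,10}:21  {4,5,6,7,8,9,10}:35
  |U|=8: {2,3,4,6,7,8,9,10}:28  {3,4,5,6,7,8,9,10}:56
  |U|=9: {2,3,4,5,6,7,8,9,10}:84
  start at 0(j): 84

84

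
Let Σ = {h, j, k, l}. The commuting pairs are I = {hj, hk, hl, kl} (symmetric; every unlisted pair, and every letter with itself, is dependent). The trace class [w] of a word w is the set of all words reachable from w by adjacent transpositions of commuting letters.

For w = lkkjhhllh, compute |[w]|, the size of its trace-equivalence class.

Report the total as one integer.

#0=l has no predecessor
#1=k has no predecessor
#2=k depends on [1:k]
#3=j depends on [0:l, 2:k]
#4=h has no predecessor
#5=h depends on [4:h]
#6=l depends on [3:j]
#7=l depends on [6:l]
#8=h depends on [5:h]
sources: [0:l, 1:k, 4:h]
N(rest) = Σ N(rest − s) over sources s of rest; N(one piece) = 1:
  size 1 → [7]=1  [8]=1
  size 2 → [5,8]=1  [6,7]=1  [7,8]=2
  size 3 → [3,6,7]=1  [4,5,8]=1  [5,7,8]=3  [6,7,8]=3
  size 4 → [0,3,6,7]=1  [2,3,6,7]=1  [3,6,7,8]=4  [4,5,7,8]=4  [5,6,7,8]=6
  size 5 → [0,2,3,6,7]=2  [0,3,6,7,8]=5  [1,2,3,6,7]=1  [2,3,6,7,8]=5  [3,5,6,7,8]=10  [4,5,6,7,8]=10
  size 6 → [0,1,2,3,6,7]=3  [0,2,3,6,7,8]=12  [0,3,5,6,7,8]=15  [1,2,3,6,7,8]=6  [2,3,5,6,7,8]=15  [3,4,5,6,7,8]=20
  size 7 → [0,1,2,3,6,7,8]=21  [0,2,3,5,6,7,8]=42  [0,3,4,5,6,7,8]=35  [1,2,3,5,6,7,8]=21  [2,3,4,5,6,7,8]=35
  first=0(l) contributes 56
  first=1(k) contributes 112
  first=4(h) contributes 84
|[w]| = 252

252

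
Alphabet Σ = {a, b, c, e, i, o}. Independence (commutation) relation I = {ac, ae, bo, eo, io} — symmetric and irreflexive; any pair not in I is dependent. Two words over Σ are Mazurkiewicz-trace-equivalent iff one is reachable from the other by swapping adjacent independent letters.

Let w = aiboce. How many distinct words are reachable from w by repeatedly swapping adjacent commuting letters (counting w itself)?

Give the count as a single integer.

#0=a has no predecessor
#1=i depends on [0:a]
#2=b depends on [1:i]
#3=o depends on [0:a]
#4=c depends on [2:b, 3:o]
#5=e depends on [4:c]
sources: [0:a]
N(rest) = Σ N(rest − s) over sources s of rest; N(one piece) = 1:
  size 1 → [5]=1
  size 2 → [4,5]=1
  size 3 → [2,4,5]=1  [3,4,5]=1
  size 4 → [1,2,4,5]=1  [2,3,4,5]=2
  first=0(a) contributes 3

3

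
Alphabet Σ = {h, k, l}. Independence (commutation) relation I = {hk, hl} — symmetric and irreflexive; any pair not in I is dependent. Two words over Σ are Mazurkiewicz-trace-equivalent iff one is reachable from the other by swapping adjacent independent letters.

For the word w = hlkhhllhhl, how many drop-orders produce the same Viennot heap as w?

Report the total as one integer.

#0=h has no predecessor
#1=l has no predecessor
#2=k depends on [1:l]
#3=h depends on [0:h]
#4=h depends on [3:h]
#5=l depends on [2:k]
#6=l depends on [5:l]
#7=h depends on [4:h]
#8=h depends on [7:h]
#9=l depends on [6:l]
sources: [0:h, 1:l]
N(rest) = Σ N(rest − s) over sources s of rest; N(one piece) = 1:
  size 1 → [8]=1  [9]=1
  size 2 → [6,9]=1  [7,8]=1  [8,9]=2
  size 3 → [4,7,8]=1  [5,6,9]=1  [6,8,9]=3  [7,8,9]=3
  size 4 → [2,5,6,9]=1  [3,4,7,8]=1  [4,7,8,9]=4  [5,6,8,9]=4  [6,7,8,9]=6
  size 5 → [0,3,4,7,8]=1  [1,2,5,6,9]=1  [2,5,6,8,9]=5  [3,4,7,8,9]=5  [4,6,7,8,9]=10  [5,6,7,8,9]=10
  size 6 → [0,3,4,7,8,9]=6  [1,2,5,6,8,9]=6  [2,5,6,7,8,9]=15  [3,4,6,7,8,9]=15  [4,5,6,7,8,9]=20
  size 7 → [0,3,4,6,7,8,9]=21  [1,2,5,6,7,8,9]=21  [2,4,5,6,7,8,9]=35  [3,4,5,6,7,8,9]=35
  size 8 → [0,3,4,5,6,7,8,9]=56  [1,2,4,5,6,7,8,9]=56  [2,3,4,5,6,7,8,9]=70
  first=0(h) contributes 126
  first=1(l) contributes 126
|[w]| = 252

252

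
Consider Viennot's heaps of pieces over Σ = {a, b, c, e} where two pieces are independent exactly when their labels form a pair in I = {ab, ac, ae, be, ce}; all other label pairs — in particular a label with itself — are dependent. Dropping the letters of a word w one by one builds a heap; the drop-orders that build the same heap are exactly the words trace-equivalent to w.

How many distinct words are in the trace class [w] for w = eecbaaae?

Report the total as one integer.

#0=e has no predecessor
#1=e depends on [0:e]
#2=c has no predecessor
#3=b depends on [2:c]
#4=a has no predecessor
#5=a depends on [4:a]
#6=a depends on [5:a]
#7=e depends on [1:e]
sources: [0:e, 2:c, 4:a]
N(rest) = Σ N(rest − s) over sources s of rest; N(one piece) = 1:
  size 1 → [3]=1  [6]=1  [7]=1
  size 2 → [1,7]=1  [2,3]=1  [3,6]=2  [3,7]=2  [5,6]=1  [6,7]=2
  size 3 → [0,1,7]=1  [1,3,7]=3  [1,6,7]=3  [2,3,6]=3  [2,3,7]=3  [3,5,6]=3  [3,6,7]=6  [4,5,6]=1  [5,6,7]=3
  size 4 → [0,1,3,7]=4  [0,1,6,7]=4  [1,2,3,7]=6  [1,3,6,7]=12  [1,5,6,7]=6  [2,3,5,6]=6  [2,3,6,7]=12  [3,4,5,6]=4  [3,5,6,7]=12  [4,5,6,7]=4
  size 5 → [0,1,2,3,7]=10  [0,1,3,6,7]=20  [0,1,5,6,7]=10  [1,2,3,6,7]=30  [1,3,5,6,7]=30  [1,4,5,6,7]=10  [2,3,4,5,6]=10  [2,3,5,6,7]=30  [3,4,5,6,7]=20
  size 6 → [0,1,2,3,6,7]=60  [0,1,3,5,6,7]=60  [0,1,4,5,6,7]=20  [1,2,3,5,6,7]=90  [1,3,4,5,6,7]=60  [2,3,4,5,6,7]=60
  first=0(e) contributes 210
  first=2(c) contributes 140
  first=4(a) contributes 210
|[w]| = 560

560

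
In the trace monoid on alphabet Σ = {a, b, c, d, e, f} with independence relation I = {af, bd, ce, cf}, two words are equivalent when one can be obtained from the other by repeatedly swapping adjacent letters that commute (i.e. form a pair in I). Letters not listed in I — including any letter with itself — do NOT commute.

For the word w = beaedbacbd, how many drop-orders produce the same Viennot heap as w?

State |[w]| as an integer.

4

drop 0:b onto floor
drop 1:e onto {0:b}
drop 2:a onto {1:e}
drop 3:e onto {2:a}
drop 4:d onto {3:e}
drop 5:b onto {3:e}
drop 6:a onto {4:d, 5:b}
drop 7:c onto {6:a}
drop 8:b onto {7:c}
drop 9:d onto {7:c}
ground layer = {0:b}
drop-orders for the pieces not yet dropped (sum over which currently-grounded one goes next):
  1 to go: {8} 1  {9} 1
  2 to go: {8,9} 2
  3 to go: {7,8,9} 2
  4 to go: {6,7,8,9} 2
  5 to go: {4,6,7,8,9} 2  {5,6,7,8,9} 2
  6 to go: {4,5,6,7,8,9} 4
  7 to go: {3,4,5,6,7,8,9} 4
  8 to go: {2,3,4,5,6,7,8,9} 4
  if 0:b drops first: 4 orders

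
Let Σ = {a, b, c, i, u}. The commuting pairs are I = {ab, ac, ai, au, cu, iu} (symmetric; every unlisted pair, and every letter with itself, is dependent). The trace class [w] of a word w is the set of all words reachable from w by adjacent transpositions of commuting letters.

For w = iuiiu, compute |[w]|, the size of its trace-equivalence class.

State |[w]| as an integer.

drop 0:i onto floor
drop 1:u onto floor
drop 2:i onto {0:i}
drop 3:i onto {2:i}
drop 4:u onto {1:u}
ground layer = {0:i, 1:u}
drop-orders for the pieces not yet dropped (sum over which currently-grounded one goes next):
  1 to go: {3} 1  {4} 1
  2 to go: {1,4} 1  {2,3} 1  {3,4} 2
  3 to go: {0,2,3} 1  {1,3,4} 3  {2,3,4} 3
  if 0:i drops first: 6 orders
  if 1:u drops first: 4 orders
heap linearizations: 10

10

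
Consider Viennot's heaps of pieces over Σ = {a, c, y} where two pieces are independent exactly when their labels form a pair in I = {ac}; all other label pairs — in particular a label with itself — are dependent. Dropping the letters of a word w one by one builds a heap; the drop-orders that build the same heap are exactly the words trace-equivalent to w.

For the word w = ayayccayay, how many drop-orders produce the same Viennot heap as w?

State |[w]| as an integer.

piece 0:a — minimal
piece 1:y rests on {0:a}
piece 2:a rests on {1:y}
piece 3:y rests on {2:a}
piece 4:c rests on {3:y}
piece 5:c rests on {4:c}
piece 6:a rests on {3:y}
piece 7:y rests on {5:c, 6:a}
piece 8:a rests on {7:y}
piece 9:y rests on {8:a}
minimal pieces: {0:a}
ways to finish when only these pieces remain (= sum over removing one remaining piece with nothing left below it):
  1 left: {9}→1
  2 left: {8,9}→1
  3 left: {7,8,9}→1
  4 left: {5,7,8,9}→1  {6,7,8,9}→1
  5 left: {4,5,7,8,9}→1  {5,6,7,8,9}→2
  6 left: {4,5,6,7,8,9}→3
  7 left: {3,4,5,6,7,8,9}→3
  8 left: {2,3,4,5,6,7,8,9}→3
  placing 0:a first → 3 extensions

3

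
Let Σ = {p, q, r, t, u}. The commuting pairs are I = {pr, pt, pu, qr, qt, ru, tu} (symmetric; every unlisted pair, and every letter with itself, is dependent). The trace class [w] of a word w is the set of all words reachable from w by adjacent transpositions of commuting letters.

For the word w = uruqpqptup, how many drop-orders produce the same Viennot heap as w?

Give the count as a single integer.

135

0(u) covers ∅
1(r) covers ∅
2(u) covers 0:u
3(q) covers 2:u
4(p) covers 3:q
5(q) covers 4:p
6(p) covers 5:q
7(t) covers 1:r
8(u) covers 5:q
9(p) covers 6:p
floor of heap: 0:u, 1:r
completions by unplaced set U, small U first (add the entries for U minus each lowest piece of U):
  |U|=1: {7}:1  {8}:1  {9}:1
  |U|=2: {1,7}:1  {6,9}:1  {7,8}:2  {7,9}:2  {8,9}:2
  |U|=3: {1,7,8}:3  {1,7,9}:3  {6,7,9}:3  {6,8,9}:3  {7,8,9}:6
  |U|=4: {1,6,7,9}:6  {1,7,8,9}:12  {5,6,8,9}:3  {6,7,8,9}:12
  |U|=5: {1,6,7,8,9}:30  {4,5,6,8,9}:3  {5,6,7,8,9}:15
  |U|=6: {1,5,6,7,8,9}:45  {3,4,5,6,8,9}:3  {4,5,6,7,8,9}:18
  |U|=7: {1,4,5,6,7,8,9}:63  {2,3,4,5,6,8,9}:3  {3,4,5,6,7,8,9}:21
  |U|=8: {0,2,3,4,5,6,8,9}:3  {1,3,4,5,6,7,8,9}:84  {2,3,4,5,6,7,8,9}:24
  start at 0(u): 108
  start at 1(r): 27
sum over floor = 135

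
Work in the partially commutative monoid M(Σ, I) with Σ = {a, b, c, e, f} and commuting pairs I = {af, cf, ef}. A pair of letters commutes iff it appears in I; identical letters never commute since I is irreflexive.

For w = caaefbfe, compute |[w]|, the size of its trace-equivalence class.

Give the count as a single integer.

#0=c has no predecessor
#1=a depends on [0:c]
#2=a depends on [1:a]
#3=e depends on [2:a]
#4=f has no predecessor
#5=b depends on [3:e, 4:f]
#6=f depends on [5:b]
#7=e depends on [5:b]
sources: [0:c, 4:f]
N(rest) = Σ N(rest − s) over sources s of rest; N(one piece) = 1:
  size 1 → [6]=1  [7]=1
  size 2 → [6,7]=2
  size 3 → [5,6,7]=2
  size 4 → [3,5,6,7]=2  [4,5,6,7]=2
  size 5 → [2,3,5,6,7]=2  [3,4,5,6,7]=4
  size 6 → [1,2,3,5,6,7]=2  [2,3,4,5,6,7]=6
  first=0(c) contributes 8
  first=4(f) contributes 2
|[w]| = 10

10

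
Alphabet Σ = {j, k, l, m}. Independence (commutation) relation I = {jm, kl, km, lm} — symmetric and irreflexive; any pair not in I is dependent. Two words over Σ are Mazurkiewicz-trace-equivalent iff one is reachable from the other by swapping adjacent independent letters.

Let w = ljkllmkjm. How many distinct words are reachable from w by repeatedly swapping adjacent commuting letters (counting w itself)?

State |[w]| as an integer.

0(l) covers ∅
1(j) covers 0:l
2(k) covers 1:j
3(l) covers 1:j
4(l) covers 3:l
5(m) covers ∅
6(k) covers 2:k
7(j) covers 4:l, 6:k
8(m) covers 5:m
floor of heap: 0:l, 5:m
completions by unplaced set U, small U first (add the entries for U minus each lowest piece of U):
  |U|=1: {7}:1  {8}:1
  |U|=2: {4,7}:1  {5,8}:1  {6,7}:1  {7,8}:2
  |U|=3: {2,6,7}:1  {3,4,7}:1  {4,6,7}:2  {4,7,8}:3  {5,7,8}:3  {6,7,8}:3
  |U|=4: {2,4,6,7}:3  {2,6,7,8}:4  {3,4,6,7}:3  {3,4,7,8}:4  {4,5,7,8}:6  {4,6,7,8}:8  {5,6,7,8}:6
  |U|=5: {2,3,4,6,7}:6  {2,4,6,7,8}:15  {2,5,6,7,8}:10  {3,4,5,7,8}:10  {3,4,6,7,8}:15  {4,5,6,7,8}:20
  |U|=6: {1,2,3,4,6,7}:6  {2,3,4,6,7,8}:36  {2,4,5,6,7,8}:45  {3,4,5,6,7,8}:45
  |U|=7: {0,1,2,3,4,6,7}:6  {1,2,3,4,6,7,8}:42  {2,3,4,5,6,7,8}:126
  start at 0(l): 168
  start at 5(m): 48
sum over floor = 216

216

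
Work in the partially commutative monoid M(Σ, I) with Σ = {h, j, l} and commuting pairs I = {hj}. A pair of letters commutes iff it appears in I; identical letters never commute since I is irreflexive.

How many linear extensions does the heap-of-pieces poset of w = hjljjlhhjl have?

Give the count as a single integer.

#0=h has no predecessor
#1=j has no predecessor
#2=l depends on [0:h, 1:j]
#3=j depends on [2:l]
#4=j depends on [3:j]
#5=l depends on [4:j]
#6=h depends on [5:l]
#7=h depends on [6:h]
#8=j depends on [5:l]
#9=l depends on [7:h, 8:j]
sources: [0:h, 1:j]
N(rest) = Σ N(rest − s) over sources s of rest; N(one piece) = 1:
  size 1 → [9]=1
  size 2 → [7,9]=1  [8,9]=1
  size 3 → [6,7,9]=1  [7,8,9]=2
  size 4 → [6,7,8,9]=3
  size 5 → [5,6,7,8,9]=3
  size 6 → [4,5,6,7,8,9]=3
  size 7 → [3,4,5,6,7,8,9]=3
  size 8 → [2,3,4,5,6,7,8,9]=3
  first=0(h) contributes 3
  first=1(j) contributes 3
|[w]| = 6

6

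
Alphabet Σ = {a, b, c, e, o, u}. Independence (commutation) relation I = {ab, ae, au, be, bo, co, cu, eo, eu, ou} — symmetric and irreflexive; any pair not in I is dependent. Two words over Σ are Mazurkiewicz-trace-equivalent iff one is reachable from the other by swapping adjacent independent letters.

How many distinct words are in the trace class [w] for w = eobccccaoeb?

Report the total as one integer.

0(e) covers ∅
1(o) covers ∅
2(b) covers ∅
3(c) covers 0:e, 2:b
4(c) covers 3:c
5(c) covers 4:c
6(c) covers 5:c
7(a) covers 1:o, 6:c
8(o) covers 7:a
9(e) covers 6:c
10(b) covers 6:c
floor of heap: 0:e, 1:o, 2:b
completions by unplaced set U, small U first (add the entries for U minus each lowest piece of U):
  |U|=1: {8}:1  {9}:1  {10}:1
  |U|=2: {7,8}:1  {8,9}:2  {8,10}:2  {9,10}:2
  |U|=3: {1,7,8}:1  {7,8,9}:3  {7,8,10}:3  {8,9,10}:6
  |U|=4: {1,7,8,9}:4  {1,7,8,10}:4  {7,8,9,10}:12
  |U|=5: {1,7,8,9,10}:20  {6,7,8,9,10}:12
  |U|=6: {1,6,7,8,9,10}:32  {5,6,7,8,9,10}:12
  |U|=7: {1,5,6,7,8,9,10}:44  {4,5,6,7,8,9,10}:12
  |U|=8: {1,4,5,6,7,8,9,10}:56  {3,4,5,6,7,8,9,10}:12
  |U|=9: {0,3,4,5,6,7,8,9,10}:12  {1,3,4,5,6,7,8,9,10}:68  {2,3,4,5,6,7,8,9,10}:12
  start at 0(e): 80
  start at 1(o): 24
  start at 2(b): 80
sum over floor = 184

184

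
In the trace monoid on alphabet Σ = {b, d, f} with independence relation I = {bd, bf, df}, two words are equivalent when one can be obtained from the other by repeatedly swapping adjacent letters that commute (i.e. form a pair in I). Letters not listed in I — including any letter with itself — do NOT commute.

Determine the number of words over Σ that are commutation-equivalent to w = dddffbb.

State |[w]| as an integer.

0(d) covers ∅
1(d) covers 0:d
2(d) covers 1:d
3(f) covers ∅
4(f) covers 3:f
5(b) covers ∅
6(b) covers 5:b
floor of heap: 0:d, 3:f, 5:b
completions by unplaced set U, small U first (add the entries for U minus each lowest piece of U):
  |U|=1: {2}:1  {4}:1  {6}:1
  |U|=2: {1,2}:1  {2,4}:2  {2,6}:2  {3,4}:1  {4,6}:2  {5,6}:1
  |U|=3: {0,1,2}:1  {1,2,4}:3  {1,2,6}:3  {2,3,4}:3  {2,4,6}:6  {2,5,6}:3  {3,4,6}:3  {4,5,6}:3
  |U|=4: {0,1,2,4}:4  {0,1,2,6}:4  {1,2,3,4}:6  {1,2,4,6}:12  {1,2,5,6}:6  {2,3,4,6}:12  {2,4,5,6}:12  {3,4,5,6}:6
  |U|=5: {0,1,2,3,4}:10  {0,1,2,4,6}:20  {0,1,2,5,6}:10  {1,2,3,4,6}:30  {1,2,4,5,6}:30  {2,3,4,5,6}:30
  start at 0(d): 90
  start at 3(f): 60
  start at 5(b): 60
sum over floor = 210

210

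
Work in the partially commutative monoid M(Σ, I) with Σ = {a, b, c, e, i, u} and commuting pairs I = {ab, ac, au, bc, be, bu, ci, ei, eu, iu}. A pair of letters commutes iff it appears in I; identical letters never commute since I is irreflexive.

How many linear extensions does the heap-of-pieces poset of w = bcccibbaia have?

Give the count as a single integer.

360

drop 0:b onto floor
drop 1:c onto floor
drop 2:c onto {1:c}
drop 3:c onto {2:c}
drop 4:i onto {0:b}
drop 5:b onto {4:i}
drop 6:b onto {5:b}
drop 7:a onto {4:i}
drop 8:i onto {6:b, 7:a}
drop 9:a onto {8:i}
ground layer = {0:b, 1:c}
drop-orders for the pieces not yet dropped (sum over which currently-grounded one goes next):
  1 to go: {3} 1  {9} 1
  2 to go: {2,3} 1  {3,9} 2  {8,9} 1
  3 to go: {1,2,3} 1  {2,3,9} 3  {3,8,9} 3  {6,8,9} 1  {7,8,9} 1
  4 to go: {1,2,3,9} 4  {2,3,8,9} 6  {3,6,8,9} 4  {3,7,8,9} 4  {5,6,8,9} 1  {6,7,8,9} 2
  5 to go: {1,2,3,8,9} 10  {2,3,6,8,9} 10  {2,3,7,8,9} 10  {3,5,6,8,9} 5  {3,6,7,8,9} 10  {5,6,7,8,9} 3
  6 to go: {1,2,3,6,8,9} 20  {1,2,3,7,8,9} 20  {2,3,5,6,8,9} 15  {2,3,6,7,8,9} 30  {3,5,6,7,8,9} 18  {4,5,6,7,8,9} 3
  7 to go: {0,4,5,6,7,8,9} 3  {1,2,3,5,6,8,9} 35  {1,2,3,6,7,8,9} 70  {2,3,5,6,7,8,9} 63  {3,4,5,6,7,8,9} 21
  8 to go: {0,3,4,5,6,7,8,9} 24  {1,2,3,5,6,7,8,9} 168  {2,3,4,5,6,7,8,9} 84
  if 0:b drops first: 252 orders
  if 1:c drops first: 108 orders
heap linearizations: 360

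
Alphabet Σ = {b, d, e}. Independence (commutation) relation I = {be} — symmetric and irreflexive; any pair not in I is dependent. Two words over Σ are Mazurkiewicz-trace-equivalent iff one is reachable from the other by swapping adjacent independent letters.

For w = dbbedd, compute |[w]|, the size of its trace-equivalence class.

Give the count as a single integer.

3

0(d) covers ∅
1(b) covers 0:d
2(b) covers 1:b
3(e) covers 0:d
4(d) covers 2:b, 3:e
5(d) covers 4:d
floor of heap: 0:d
completions by unplaced set U, small U first (add the entries for U minus each lowest piece of U):
  |U|=1: {5}:1
  |U|=2: {4,5}:1
  |U|=3: {2,4,5}:1  {3,4,5}:1
  |U|=4: {1,2,4,5}:1  {2,3,4,5}:2
  start at 0(d): 3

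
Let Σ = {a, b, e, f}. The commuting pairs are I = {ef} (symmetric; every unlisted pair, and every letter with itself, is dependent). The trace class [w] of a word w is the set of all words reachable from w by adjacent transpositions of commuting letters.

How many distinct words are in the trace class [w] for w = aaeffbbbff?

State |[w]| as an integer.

3

0(a) covers ∅
1(a) covers 0:a
2(e) covers 1:a
3(f) covers 1:a
4(f) covers 3:f
5(b) covers 2:e, 4:f
6(b) covers 5:b
7(b) covers 6:b
8(f) covers 7:b
9(f) covers 8:f
floor of heap: 0:a
completions by unplaced set U, small U first (add the entries for U minus each lowest piece of U):
  |U|=1: {9}:1
  |U|=2: {8,9}:1
  |U|=3: {7,8,9}:1
  |U|=4: {6,7,8,9}:1
  |U|=5: {5,6,7,8,9}:1
  |U|=6: {2,5,6,7,8,9}:1  {4,5,6,7,8,9}:1
  |U|=7: {2,4,5,6,7,8,9}:2  {3,4,5,6,7,8,9}:1
  |U|=8: {2,3,4,5,6,7,8,9}:3
  start at 0(a): 3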